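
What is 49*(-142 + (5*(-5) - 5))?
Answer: -8428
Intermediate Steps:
49*(-142 + (5*(-5) - 5)) = 49*(-142 + (-25 - 5)) = 49*(-142 - 30) = 49*(-172) = -8428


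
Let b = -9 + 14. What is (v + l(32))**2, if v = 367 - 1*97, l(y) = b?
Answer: 75625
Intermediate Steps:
b = 5
l(y) = 5
v = 270 (v = 367 - 97 = 270)
(v + l(32))**2 = (270 + 5)**2 = 275**2 = 75625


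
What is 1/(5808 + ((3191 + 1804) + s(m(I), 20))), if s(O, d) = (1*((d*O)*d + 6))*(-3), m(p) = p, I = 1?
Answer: 1/9585 ≈ 0.00010433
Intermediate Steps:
s(O, d) = -18 - 3*O*d² (s(O, d) = (1*((O*d)*d + 6))*(-3) = (1*(O*d² + 6))*(-3) = (1*(6 + O*d²))*(-3) = (6 + O*d²)*(-3) = -18 - 3*O*d²)
1/(5808 + ((3191 + 1804) + s(m(I), 20))) = 1/(5808 + ((3191 + 1804) + (-18 - 3*1*20²))) = 1/(5808 + (4995 + (-18 - 3*1*400))) = 1/(5808 + (4995 + (-18 - 1200))) = 1/(5808 + (4995 - 1218)) = 1/(5808 + 3777) = 1/9585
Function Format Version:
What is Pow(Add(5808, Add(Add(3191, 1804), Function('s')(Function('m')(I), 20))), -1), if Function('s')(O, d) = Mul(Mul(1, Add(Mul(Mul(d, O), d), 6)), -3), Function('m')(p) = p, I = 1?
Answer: Rational(1, 9585) ≈ 0.00010433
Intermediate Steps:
Function('s')(O, d) = Add(-18, Mul(-3, O, Pow(d, 2))) (Function('s')(O, d) = Mul(Mul(1, Add(Mul(Mul(O, d), d), 6)), -3) = Mul(Mul(1, Add(Mul(O, Pow(d, 2)), 6)), -3) = Mul(Mul(1, Add(6, Mul(O, Pow(d, 2)))), -3) = Mul(Add(6, Mul(O, Pow(d, 2))), -3) = Add(-18, Mul(-3, O, Pow(d, 2))))
Pow(Add(5808, Add(Add(3191, 1804), Function('s')(Function('m')(I), 20))), -1) = Pow(Add(5808, Add(Add(3191, 1804), Add(-18, Mul(-3, 1, Pow(20, 2))))), -1) = Pow(Add(5808, Add(4995, Add(-18, Mul(-3, 1, 400)))), -1) = Pow(Add(5808, Add(4995, Add(-18, -1200))), -1) = Pow(Add(5808, Add(4995, -1218)), -1) = Pow(Add(5808, 3777), -1) = Pow(9585, -1) = Rational(1, 9585)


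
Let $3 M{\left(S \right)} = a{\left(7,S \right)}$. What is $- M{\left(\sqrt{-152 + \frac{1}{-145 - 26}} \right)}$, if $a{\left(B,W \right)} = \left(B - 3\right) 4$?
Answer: $- \frac{16}{3} \approx -5.3333$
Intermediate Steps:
$a{\left(B,W \right)} = -12 + 4 B$ ($a{\left(B,W \right)} = \left(-3 + B\right) 4 = -12 + 4 B$)
$M{\left(S \right)} = \frac{16}{3}$ ($M{\left(S \right)} = \frac{-12 + 4 \cdot 7}{3} = \frac{-12 + 28}{3} = \frac{1}{3} \cdot 16 = \frac{16}{3}$)
$- M{\left(\sqrt{-152 + \frac{1}{-145 - 26}} \right)} = \left(-1\right) \frac{16}{3} = - \frac{16}{3}$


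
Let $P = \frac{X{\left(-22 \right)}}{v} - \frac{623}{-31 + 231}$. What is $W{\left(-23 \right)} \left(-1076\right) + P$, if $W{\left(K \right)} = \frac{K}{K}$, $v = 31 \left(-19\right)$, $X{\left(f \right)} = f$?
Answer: $- \frac{127115347}{117800} \approx -1079.1$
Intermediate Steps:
$v = -589$
$W{\left(K \right)} = 1$
$P = - \frac{362547}{117800}$ ($P = - \frac{22}{-589} - \frac{623}{-31 + 231} = \left(-22\right) \left(- \frac{1}{589}\right) - \frac{623}{200} = \frac{22}{589} - \frac{623}{200} = - \frac{362547}{117800} \approx -3.0776$)
$W{\left(-23 \right)} \left(-1076\right) + P = 1 \left(-1076\right) - \frac{362547}{117800} = -1076 - \frac{362547}{117800} = - \frac{127115347}{117800}$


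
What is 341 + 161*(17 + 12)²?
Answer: 135742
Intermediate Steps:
341 + 161*(17 + 12)² = 341 + 161*29² = 341 + 161*841 = 341 + 135401 = 135742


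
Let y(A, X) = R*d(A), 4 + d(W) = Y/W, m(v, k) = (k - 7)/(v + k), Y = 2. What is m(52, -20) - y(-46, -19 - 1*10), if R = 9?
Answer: 26163/736 ≈ 35.548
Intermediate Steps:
m(v, k) = (-7 + k)/(k + v)
d(W) = -4 + 2/W
y(A, X) = -36 + 18/A (y(A, X) = 9*(-4 + 2/A) = -36 + 18/A)
m(52, -20) - y(-46, -19 - 1*10) = (-7 - 20)/(-20 + 52) - (-36 + 18/(-46)) = -27/32 - (-36 + 18*(-1/46)) = (1/32)*(-27) - (-36 - 9/23) = -27/32 - 1*(-837/23) = -27/32 + 837/23 = 26163/736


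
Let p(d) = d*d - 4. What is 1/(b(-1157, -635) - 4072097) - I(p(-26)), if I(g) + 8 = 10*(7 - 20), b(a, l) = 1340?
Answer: 561764465/4070757 ≈ 138.00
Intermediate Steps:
p(d) = -4 + d² (p(d) = d² - 4 = -4 + d²)
I(g) = -138 (I(g) = -8 + 10*(7 - 20) = -8 + 10*(-13) = -8 - 130 = -138)
1/(b(-1157, -635) - 4072097) - I(p(-26)) = 1/(1340 - 4072097) - 1*(-138) = 1/(-4070757) + 138 = -1/4070757 + 138 = 561764465/4070757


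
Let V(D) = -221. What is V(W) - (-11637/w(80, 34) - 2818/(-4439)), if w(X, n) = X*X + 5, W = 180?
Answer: -2083273114/9477265 ≈ -219.82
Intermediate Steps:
w(X, n) = 5 + X**2 (w(X, n) = X**2 + 5 = 5 + X**2)
V(W) - (-11637/w(80, 34) - 2818/(-4439)) = -221 - (-11637/(5 + 80**2) - 2818/(-4439)) = -221 - (-11637/(5 + 6400) - 2818*(-1/4439)) = -221 - (-11637/6405 + 2818/4439) = -221 - (-11637*1/6405 + 2818/4439) = -221 - (-3879/2135 + 2818/4439) = -221 - 1*(-11202451/9477265) = -221 + 11202451/9477265 = -2083273114/9477265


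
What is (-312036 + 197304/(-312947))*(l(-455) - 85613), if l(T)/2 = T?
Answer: 8449051191084108/312947 ≈ 2.6998e+10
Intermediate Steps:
l(T) = 2*T
(-312036 + 197304/(-312947))*(l(-455) - 85613) = (-312036 + 197304/(-312947))*(2*(-455) - 85613) = (-312036 + 197304*(-1/312947))*(-910 - 85613) = (-312036 - 197304/312947)*(-86523) = -97650927396/312947*(-86523) = 8449051191084108/312947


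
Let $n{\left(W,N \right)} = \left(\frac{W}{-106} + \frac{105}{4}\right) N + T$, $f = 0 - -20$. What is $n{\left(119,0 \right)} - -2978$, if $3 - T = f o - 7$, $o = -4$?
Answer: $3068$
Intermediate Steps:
$f = 20$ ($f = 0 + 20 = 20$)
$T = 90$ ($T = 3 - \left(20 \left(-4\right) - 7\right) = 3 - \left(-80 - 7\right) = 3 - -87 = 3 + 87 = 90$)
$n{\left(W,N \right)} = 90 + N \left(\frac{105}{4} - \frac{W}{106}\right)$ ($n{\left(W,N \right)} = \left(\frac{W}{-106} + \frac{105}{4}\right) N + 90 = \left(W \left(- \frac{1}{106}\right) + 105 \cdot \frac{1}{4}\right) N + 90 = \left(- \frac{W}{106} + \frac{105}{4}\right) N + 90 = \left(\frac{105}{4} - \frac{W}{106}\right) N + 90 = N \left(\frac{105}{4} - \frac{W}{106}\right) + 90 = 90 + N \left(\frac{105}{4} - \frac{W}{106}\right)$)
$n{\left(119,0 \right)} - -2978 = \left(90 + \frac{105}{4} \cdot 0 - 0 \cdot 119\right) - -2978 = \left(90 + 0 + 0\right) + 2978 = 90 + 2978 = 3068$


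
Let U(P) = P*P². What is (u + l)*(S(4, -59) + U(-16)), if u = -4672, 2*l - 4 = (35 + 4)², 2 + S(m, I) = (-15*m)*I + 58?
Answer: 1954750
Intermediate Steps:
S(m, I) = 56 - 15*I*m (S(m, I) = -2 + ((-15*m)*I + 58) = -2 + (-15*I*m + 58) = -2 + (58 - 15*I*m) = 56 - 15*I*m)
U(P) = P³
l = 1525/2 (l = 2 + (35 + 4)²/2 = 2 + (½)*39² = 2 + (½)*1521 = 2 + 1521/2 = 1525/2 ≈ 762.50)
(u + l)*(S(4, -59) + U(-16)) = (-4672 + 1525/2)*((56 - 15*(-59)*4) + (-16)³) = -7819*((56 + 3540) - 4096)/2 = -7819*(3596 - 4096)/2 = -7819/2*(-500) = 1954750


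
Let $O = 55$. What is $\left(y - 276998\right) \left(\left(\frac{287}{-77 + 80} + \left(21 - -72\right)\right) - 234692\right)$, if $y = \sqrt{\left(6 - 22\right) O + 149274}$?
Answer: $\frac{194870862980}{3} - \frac{703510 \sqrt{148394}}{3} \approx 6.4867 \cdot 10^{10}$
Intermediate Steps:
$y = \sqrt{148394}$ ($y = \sqrt{\left(6 - 22\right) 55 + 149274} = \sqrt{\left(-16\right) 55 + 149274} = \sqrt{-880 + 149274} = \sqrt{148394} \approx 385.22$)
$\left(y - 276998\right) \left(\left(\frac{287}{-77 + 80} + \left(21 - -72\right)\right) - 234692\right) = \left(\sqrt{148394} - 276998\right) \left(\left(\frac{287}{-77 + 80} + \left(21 - -72\right)\right) - 234692\right) = \left(-276998 + \sqrt{148394}\right) \left(\left(\frac{287}{3} + \left(21 + 72\right)\right) - 234692\right) = \left(-276998 + \sqrt{148394}\right) \left(\left(287 \cdot \frac{1}{3} + 93\right) - 234692\right) = \left(-276998 + \sqrt{148394}\right) \left(\left(\frac{287}{3} + 93\right) - 234692\right) = \left(-276998 + \sqrt{148394}\right) \left(\frac{566}{3} - 234692\right) = \left(-276998 + \sqrt{148394}\right) \left(- \frac{703510}{3}\right) = \frac{194870862980}{3} - \frac{703510 \sqrt{148394}}{3}$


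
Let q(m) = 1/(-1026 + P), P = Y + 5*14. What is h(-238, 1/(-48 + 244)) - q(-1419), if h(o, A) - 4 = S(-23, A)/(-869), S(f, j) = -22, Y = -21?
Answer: 310765/77183 ≈ 4.0263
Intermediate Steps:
h(o, A) = 318/79 (h(o, A) = 4 - 22/(-869) = 4 - 22*(-1/869) = 4 + 2/79 = 318/79)
P = 49 (P = -21 + 5*14 = -21 + 70 = 49)
q(m) = -1/977 (q(m) = 1/(-1026 + 49) = 1/(-977) = -1/977)
h(-238, 1/(-48 + 244)) - q(-1419) = 318/79 - 1*(-1/977) = 318/79 + 1/977 = 310765/77183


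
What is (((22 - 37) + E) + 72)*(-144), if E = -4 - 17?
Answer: -5184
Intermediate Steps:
E = -21
(((22 - 37) + E) + 72)*(-144) = (((22 - 37) - 21) + 72)*(-144) = ((-15 - 21) + 72)*(-144) = (-36 + 72)*(-144) = 36*(-144) = -5184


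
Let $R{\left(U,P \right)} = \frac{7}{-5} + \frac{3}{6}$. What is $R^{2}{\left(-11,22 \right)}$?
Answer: $\frac{81}{100} \approx 0.81$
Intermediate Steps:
$R{\left(U,P \right)} = - \frac{9}{10}$ ($R{\left(U,P \right)} = 7 \left(- \frac{1}{5}\right) + 3 \cdot \frac{1}{6} = - \frac{7}{5} + \frac{1}{2} = - \frac{9}{10}$)
$R^{2}{\left(-11,22 \right)} = \left(- \frac{9}{10}\right)^{2} = \frac{81}{100}$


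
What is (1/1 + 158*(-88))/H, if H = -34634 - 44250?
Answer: 13903/78884 ≈ 0.17625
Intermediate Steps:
H = -78884
(1/1 + 158*(-88))/H = (1/1 + 158*(-88))/(-78884) = (1 - 13904)*(-1/78884) = -13903*(-1/78884) = 13903/78884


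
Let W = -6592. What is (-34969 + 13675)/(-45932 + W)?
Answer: 1183/2918 ≈ 0.40541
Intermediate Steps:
(-34969 + 13675)/(-45932 + W) = (-34969 + 13675)/(-45932 - 6592) = -21294/(-52524) = -21294*(-1/52524) = 1183/2918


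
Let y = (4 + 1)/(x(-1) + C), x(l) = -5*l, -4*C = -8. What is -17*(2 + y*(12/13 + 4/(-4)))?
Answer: -3009/91 ≈ -33.066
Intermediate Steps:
C = 2 (C = -¼*(-8) = 2)
y = 5/7 (y = (4 + 1)/(-5*(-1) + 2) = 5/(5 + 2) = 5/7 ≈ 0.71429)
-17*(2 + y*(12/13 + 4/(-4))) = -17*(2 + 5*(12/13 + 4/(-4))/7) = -17*(2 + 5*(12*(1/13) + 4*(-¼))/7) = -17*(2 + 5*(12/13 - 1)/7) = -17*(2 + (5/7)*(-1/13)) = -17*(2 - 5/91) = -17*177/91 = -3009/91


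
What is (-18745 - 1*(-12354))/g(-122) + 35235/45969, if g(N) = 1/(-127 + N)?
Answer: 24384405702/15323 ≈ 1.5914e+6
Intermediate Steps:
(-18745 - 1*(-12354))/g(-122) + 35235/45969 = (-18745 - 1*(-12354))/(1/(-127 - 122)) + 35235/45969 = (-18745 + 12354)/(1/(-249)) + 35235*(1/45969) = -6391/(-1/249) + 11745/15323 = -6391*(-249) + 11745/15323 = 1591359 + 11745/15323 = 24384405702/15323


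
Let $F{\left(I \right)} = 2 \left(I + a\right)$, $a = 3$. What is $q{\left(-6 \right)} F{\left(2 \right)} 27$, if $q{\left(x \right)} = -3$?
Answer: $-810$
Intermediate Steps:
$F{\left(I \right)} = 6 + 2 I$ ($F{\left(I \right)} = 2 \left(I + 3\right) = 2 \left(3 + I\right) = 6 + 2 I$)
$q{\left(-6 \right)} F{\left(2 \right)} 27 = - 3 \left(6 + 2 \cdot 2\right) 27 = - 3 \left(6 + 4\right) 27 = \left(-3\right) 10 \cdot 27 = \left(-30\right) 27 = -810$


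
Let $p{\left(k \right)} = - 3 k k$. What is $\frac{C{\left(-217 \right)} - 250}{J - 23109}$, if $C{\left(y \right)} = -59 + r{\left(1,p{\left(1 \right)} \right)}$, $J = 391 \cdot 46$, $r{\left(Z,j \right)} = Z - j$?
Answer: $\frac{305}{5123} \approx 0.059535$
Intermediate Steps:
$p{\left(k \right)} = - 3 k^{2}$
$J = 17986$
$C{\left(y \right)} = -55$ ($C{\left(y \right)} = -59 - \left(-1 - 3 \cdot 1^{2}\right) = -59 - \left(-1 - 3\right) = -59 + \left(1 - -3\right) = -59 + \left(1 + 3\right) = -59 + 4 = -55$)
$\frac{C{\left(-217 \right)} - 250}{J - 23109} = \frac{-55 - 250}{17986 - 23109} = - \frac{305}{-5123} = \left(-305\right) \left(- \frac{1}{5123}\right) = \frac{305}{5123}$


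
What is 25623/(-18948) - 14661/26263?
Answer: -316911159/165877108 ≈ -1.9105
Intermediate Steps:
25623/(-18948) - 14661/26263 = 25623*(-1/18948) - 14661*1/26263 = -8541/6316 - 14661/26263 = -316911159/165877108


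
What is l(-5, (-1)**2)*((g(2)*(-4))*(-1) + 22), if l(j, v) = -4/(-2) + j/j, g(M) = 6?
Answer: 138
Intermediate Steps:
l(j, v) = 3 (l(j, v) = -4*(-1/2) + 1 = 2 + 1 = 3)
l(-5, (-1)**2)*((g(2)*(-4))*(-1) + 22) = 3*((6*(-4))*(-1) + 22) = 3*(-24*(-1) + 22) = 3*(24 + 22) = 3*46 = 138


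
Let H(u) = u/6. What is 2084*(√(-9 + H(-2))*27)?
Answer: 37512*I*√21 ≈ 1.719e+5*I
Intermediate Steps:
H(u) = u/6 (H(u) = u*(⅙) = u/6)
2084*(√(-9 + H(-2))*27) = 2084*(√(-9 + (⅙)*(-2))*27) = 2084*(√(-9 - ⅓)*27) = 2084*(√(-28/3)*27) = 2084*((2*I*√21/3)*27) = 2084*(18*I*√21) = 37512*I*√21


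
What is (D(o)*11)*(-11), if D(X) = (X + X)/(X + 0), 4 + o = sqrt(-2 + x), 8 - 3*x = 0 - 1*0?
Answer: -242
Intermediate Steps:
x = 8/3 (x = 8/3 - (0 - 1*0)/3 = 8/3 - (0 + 0)/3 = 8/3 - 1/3*0 = 8/3 + 0 = 8/3 ≈ 2.6667)
o = -4 + sqrt(6)/3 (o = -4 + sqrt(-2 + 8/3) = -4 + sqrt(2/3) = -4 + sqrt(6)/3 ≈ -3.1835)
D(X) = 2 (D(X) = (2*X)/X = 2)
(D(o)*11)*(-11) = (2*11)*(-11) = 22*(-11) = -242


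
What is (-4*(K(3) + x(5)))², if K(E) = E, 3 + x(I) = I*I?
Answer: 10000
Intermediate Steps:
x(I) = -3 + I² (x(I) = -3 + I*I = -3 + I²)
(-4*(K(3) + x(5)))² = (-4*(3 + (-3 + 5²)))² = (-4*(3 + (-3 + 25)))² = (-4*(3 + 22))² = (-4*25)² = (-100)² = 10000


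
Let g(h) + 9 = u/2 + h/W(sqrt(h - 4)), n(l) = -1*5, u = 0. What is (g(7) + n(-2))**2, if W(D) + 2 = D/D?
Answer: 441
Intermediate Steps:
W(D) = -1 (W(D) = -2 + D/D = -2 + 1 = -1)
n(l) = -5
g(h) = -9 - h (g(h) = -9 + (0/2 + h/(-1)) = -9 + (0*(1/2) + h*(-1)) = -9 + (0 - h) = -9 - h)
(g(7) + n(-2))**2 = ((-9 - 1*7) - 5)**2 = ((-9 - 7) - 5)**2 = (-16 - 5)**2 = (-21)**2 = 441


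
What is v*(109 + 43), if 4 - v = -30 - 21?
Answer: 8360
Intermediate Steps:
v = 55 (v = 4 - (-30 - 21) = 4 - 1*(-51) = 4 + 51 = 55)
v*(109 + 43) = 55*(109 + 43) = 55*152 = 8360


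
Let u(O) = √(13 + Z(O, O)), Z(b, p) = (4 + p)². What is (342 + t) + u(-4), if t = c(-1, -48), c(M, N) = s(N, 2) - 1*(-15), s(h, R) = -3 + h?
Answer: 306 + √13 ≈ 309.61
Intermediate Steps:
u(O) = √(13 + (4 + O)²)
c(M, N) = 12 + N (c(M, N) = (-3 + N) - 1*(-15) = (-3 + N) + 15 = 12 + N)
t = -36 (t = 12 - 48 = -36)
(342 + t) + u(-4) = (342 - 36) + √(13 + (4 - 4)²) = 306 + √(13 + 0²) = 306 + √(13 + 0) = 306 + √13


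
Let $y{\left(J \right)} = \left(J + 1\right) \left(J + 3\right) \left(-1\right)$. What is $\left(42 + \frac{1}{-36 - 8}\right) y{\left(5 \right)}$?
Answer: $- \frac{22164}{11} \approx -2014.9$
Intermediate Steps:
$y{\left(J \right)} = - \left(1 + J\right) \left(3 + J\right)$ ($y{\left(J \right)} = \left(1 + J\right) \left(3 + J\right) \left(-1\right) = - \left(1 + J\right) \left(3 + J\right)$)
$\left(42 + \frac{1}{-36 - 8}\right) y{\left(5 \right)} = \left(42 + \frac{1}{-36 - 8}\right) \left(-3 - 5^{2} - 20\right) = \left(42 + \frac{1}{-44}\right) \left(-3 - 25 - 20\right) = \left(42 - \frac{1}{44}\right) \left(-3 - 25 - 20\right) = \frac{1847}{44} \left(-48\right) = - \frac{22164}{11}$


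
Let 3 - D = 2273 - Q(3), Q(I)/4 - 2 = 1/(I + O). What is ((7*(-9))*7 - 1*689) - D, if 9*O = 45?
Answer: 2263/2 ≈ 1131.5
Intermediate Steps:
O = 5 (O = (⅑)*45 = 5)
Q(I) = 8 + 4/(5 + I) (Q(I) = 8 + 4/(I + 5) = 8 + 4/(5 + I))
D = -4523/2 (D = 3 - (2273 - 4*(11 + 2*3)/(5 + 3)) = 3 - (2273 - 4*(11 + 6)/8) = 3 - (2273 - 4*17/8) = 3 - (2273 - 1*17/2) = 3 - (2273 - 17/2) = 3 - 1*4529/2 = 3 - 4529/2 = -4523/2 ≈ -2261.5)
((7*(-9))*7 - 1*689) - D = ((7*(-9))*7 - 1*689) - 1*(-4523/2) = (-63*7 - 689) + 4523/2 = (-441 - 689) + 4523/2 = -1130 + 4523/2 = 2263/2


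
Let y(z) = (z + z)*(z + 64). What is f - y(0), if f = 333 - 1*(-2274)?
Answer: 2607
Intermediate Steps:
f = 2607 (f = 333 + 2274 = 2607)
y(z) = 2*z*(64 + z) (y(z) = (2*z)*(64 + z) = 2*z*(64 + z))
f - y(0) = 2607 - 2*0*(64 + 0) = 2607 - 2*0*64 = 2607 - 1*0 = 2607 + 0 = 2607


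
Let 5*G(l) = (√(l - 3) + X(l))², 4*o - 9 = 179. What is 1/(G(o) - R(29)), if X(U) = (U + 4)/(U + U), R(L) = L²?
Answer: -541411099700/450529094483763 - 282398560*√11/450529094483763 ≈ -0.0012038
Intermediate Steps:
o = 47 (o = 9/4 + (¼)*179 = 9/4 + 179/4 = 47)
X(U) = (4 + U)/(2*U) (X(U) = (4 + U)/((2*U)) = (4 + U)*(1/(2*U)) = (4 + U)/(2*U))
G(l) = (√(-3 + l) + (4 + l)/(2*l))²/5 (G(l) = (√(l - 3) + (4 + l)/(2*l))²/5 = (√(-3 + l) + (4 + l)/(2*l))²/5)
1/(G(o) - R(29)) = 1/((1/20)*(4 + 47 + 2*47*√(-3 + 47))²/47² - 1*29²) = 1/((1/20)*(1/2209)*(4 + 47 + 2*47*√44)² - 1*841) = 1/((1/20)*(1/2209)*(4 + 47 + 2*47*(2*√11))² - 841) = 1/((1/20)*(1/2209)*(4 + 47 + 188*√11)² - 841) = 1/((1/20)*(1/2209)*(51 + 188*√11)² - 841) = 1/((51 + 188*√11)²/44180 - 841) = 1/(-841 + (51 + 188*√11)²/44180)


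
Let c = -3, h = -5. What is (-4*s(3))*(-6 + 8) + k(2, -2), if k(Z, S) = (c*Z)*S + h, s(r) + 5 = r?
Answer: 23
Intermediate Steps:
s(r) = -5 + r
k(Z, S) = -5 - 3*S*Z (k(Z, S) = (-3*Z)*S - 5 = -3*S*Z - 5 = -5 - 3*S*Z)
(-4*s(3))*(-6 + 8) + k(2, -2) = (-4*(-5 + 3))*(-6 + 8) + (-5 - 3*(-2)*2) = -4*(-2)*2 + (-5 + 12) = 8*2 + 7 = 16 + 7 = 23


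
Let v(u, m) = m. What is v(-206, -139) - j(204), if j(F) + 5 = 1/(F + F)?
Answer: -54673/408 ≈ -134.00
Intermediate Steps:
j(F) = -5 + 1/(2*F) (j(F) = -5 + 1/(F + F) = -5 + 1/(2*F))
v(-206, -139) - j(204) = -139 - (-5 + (½)/204) = -139 - (-5 + (½)*(1/204)) = -139 - (-5 + 1/408) = -139 - 1*(-2039/408) = -139 + 2039/408 = -54673/408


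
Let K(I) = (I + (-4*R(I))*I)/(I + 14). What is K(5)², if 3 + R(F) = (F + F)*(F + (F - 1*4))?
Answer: 1288225/361 ≈ 3568.5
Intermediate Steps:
R(F) = -3 + 2*F*(-4 + 2*F) (R(F) = -3 + (F + F)*(F + (F - 1*4)) = -3 + (2*F)*(F + (F - 4)) = -3 + (2*F)*(F + (-4 + F)) = -3 + (2*F)*(-4 + 2*F) = -3 + 2*F*(-4 + 2*F))
K(I) = (I + I*(12 - 16*I² + 32*I))/(14 + I) (K(I) = (I + (-4*(-3 - 8*I + 4*I²))*I)/(I + 14) = (I + (12 - 16*I² + 32*I)*I)/(14 + I) = (I + I*(12 - 16*I² + 32*I))/(14 + I))
K(5)² = (5*(13 - 16*5² + 32*5)/(14 + 5))² = (5*(13 - 16*25 + 160)/19)² = (5*(1/19)*(13 - 400 + 160))² = (5*(1/19)*(-227))² = (-1135/19)² = 1288225/361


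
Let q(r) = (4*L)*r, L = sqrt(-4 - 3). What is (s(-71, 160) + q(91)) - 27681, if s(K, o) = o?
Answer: -27521 + 364*I*sqrt(7) ≈ -27521.0 + 963.05*I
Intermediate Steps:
L = I*sqrt(7) (L = sqrt(-7) = I*sqrt(7) ≈ 2.6458*I)
q(r) = 4*I*r*sqrt(7) (q(r) = (4*(I*sqrt(7)))*r = (4*I*sqrt(7))*r = 4*I*r*sqrt(7))
(s(-71, 160) + q(91)) - 27681 = (160 + 4*I*91*sqrt(7)) - 27681 = (160 + 364*I*sqrt(7)) - 27681 = -27521 + 364*I*sqrt(7)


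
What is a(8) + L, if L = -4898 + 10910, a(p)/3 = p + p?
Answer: 6060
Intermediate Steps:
a(p) = 6*p (a(p) = 3*(p + p) = 3*(2*p) = 6*p)
L = 6012
a(8) + L = 6*8 + 6012 = 48 + 6012 = 6060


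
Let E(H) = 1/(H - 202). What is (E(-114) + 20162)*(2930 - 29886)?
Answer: -42935456149/79 ≈ -5.4349e+8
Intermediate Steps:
E(H) = 1/(-202 + H)
(E(-114) + 20162)*(2930 - 29886) = (1/(-202 - 114) + 20162)*(2930 - 29886) = (1/(-316) + 20162)*(-26956) = (-1/316 + 20162)*(-26956) = (6371191/316)*(-26956) = -42935456149/79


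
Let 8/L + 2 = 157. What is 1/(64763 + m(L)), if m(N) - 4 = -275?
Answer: 1/64492 ≈ 1.5506e-5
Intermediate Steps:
L = 8/155 (L = 8/(-2 + 157) = 8/155 ≈ 0.051613)
m(N) = -271 (m(N) = 4 - 275 = -271)
1/(64763 + m(L)) = 1/(64763 - 271) = 1/64492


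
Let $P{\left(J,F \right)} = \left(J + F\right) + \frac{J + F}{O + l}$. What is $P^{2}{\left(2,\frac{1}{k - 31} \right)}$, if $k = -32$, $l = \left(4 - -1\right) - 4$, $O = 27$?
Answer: $\frac{13140625}{3111696} \approx 4.223$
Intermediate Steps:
$l = 1$ ($l = \left(4 + 1\right) - 4 = 5 - 4 = 1$)
$P{\left(J,F \right)} = \frac{29 F}{28} + \frac{29 J}{28}$ ($P{\left(J,F \right)} = \left(J + F\right) + \frac{J + F}{27 + 1} = \left(F + J\right) + \frac{F + J}{28} = \left(F + J\right) + \left(F + J\right) \frac{1}{28} = \left(F + J\right) + \left(\frac{F}{28} + \frac{J}{28}\right) = \frac{29 F}{28} + \frac{29 J}{28}$)
$P^{2}{\left(2,\frac{1}{k - 31} \right)} = \left(\frac{29}{28 \left(-32 - 31\right)} + \frac{29}{28} \cdot 2\right)^{2} = \left(\frac{29}{28 \left(-63\right)} + \frac{29}{14}\right)^{2} = \left(\frac{29}{28} \left(- \frac{1}{63}\right) + \frac{29}{14}\right)^{2} = \left(- \frac{29}{1764} + \frac{29}{14}\right)^{2} = \left(\frac{3625}{1764}\right)^{2} = \frac{13140625}{3111696}$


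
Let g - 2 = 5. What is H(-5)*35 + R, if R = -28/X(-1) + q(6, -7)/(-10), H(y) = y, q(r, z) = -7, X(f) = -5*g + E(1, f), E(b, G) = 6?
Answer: -50267/290 ≈ -173.33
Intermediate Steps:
g = 7 (g = 2 + 5 = 7)
X(f) = -29 (X(f) = -5*7 + 6 = -35 + 6 = -29)
R = 483/290 (R = -28/(-29) - 7/(-10) = -28*(-1/29) - 7*(-1/10) = 28/29 + 7/10 = 483/290 ≈ 1.6655)
H(-5)*35 + R = -5*35 + 483/290 = -175 + 483/290 = -50267/290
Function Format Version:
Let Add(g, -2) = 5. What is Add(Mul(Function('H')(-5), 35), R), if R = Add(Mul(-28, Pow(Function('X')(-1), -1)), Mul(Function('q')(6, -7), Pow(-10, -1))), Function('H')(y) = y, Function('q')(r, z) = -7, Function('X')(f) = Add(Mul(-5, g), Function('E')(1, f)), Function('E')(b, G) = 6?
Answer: Rational(-50267, 290) ≈ -173.33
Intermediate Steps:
g = 7 (g = Add(2, 5) = 7)
Function('X')(f) = -29 (Function('X')(f) = Add(Mul(-5, 7), 6) = Add(-35, 6) = -29)
R = Rational(483, 290) (R = Add(Mul(-28, Pow(-29, -1)), Mul(-7, Pow(-10, -1))) = Add(Mul(-28, Rational(-1, 29)), Mul(-7, Rational(-1, 10))) = Add(Rational(28, 29), Rational(7, 10)) = Rational(483, 290) ≈ 1.6655)
Add(Mul(Function('H')(-5), 35), R) = Add(Mul(-5, 35), Rational(483, 290)) = Add(-175, Rational(483, 290)) = Rational(-50267, 290)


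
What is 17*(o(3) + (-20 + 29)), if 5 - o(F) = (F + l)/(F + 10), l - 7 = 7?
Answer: 2805/13 ≈ 215.77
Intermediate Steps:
l = 14 (l = 7 + 7 = 14)
o(F) = 5 - (14 + F)/(10 + F) (o(F) = 5 - (F + 14)/(F + 10) = 5 - (14 + F)/(10 + F))
17*(o(3) + (-20 + 29)) = 17*(4*(9 + 3)/(10 + 3) + (-20 + 29)) = 17*(4*12/13 + 9) = 17*(4*(1/13)*12 + 9) = 17*(48/13 + 9) = 17*(165/13) = 2805/13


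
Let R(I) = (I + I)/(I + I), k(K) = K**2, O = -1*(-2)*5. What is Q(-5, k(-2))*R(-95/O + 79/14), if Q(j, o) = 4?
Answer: 4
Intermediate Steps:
O = 10 (O = 2*5 = 10)
R(I) = 1 (R(I) = (2*I)/((2*I)) = (2*I)*(1/(2*I)) = 1)
Q(-5, k(-2))*R(-95/O + 79/14) = 4*1 = 4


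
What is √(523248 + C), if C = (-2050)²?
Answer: 2*√1181437 ≈ 2173.9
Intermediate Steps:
C = 4202500
√(523248 + C) = √(523248 + 4202500) = √4725748 = 2*√1181437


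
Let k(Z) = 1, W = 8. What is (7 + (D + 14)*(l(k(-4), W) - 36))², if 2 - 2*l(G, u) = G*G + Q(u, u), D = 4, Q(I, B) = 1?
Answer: 410881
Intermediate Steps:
l(G, u) = ½ - G²/2 (l(G, u) = 1 - (G*G + 1)/2 = 1 - (G² + 1)/2 = 1 - (1 + G²)/2 = 1 + (-½ - G²/2) = ½ - G²/2)
(7 + (D + 14)*(l(k(-4), W) - 36))² = (7 + (4 + 14)*((½ - ½*1²) - 36))² = (7 + 18*((½ - ½*1) - 36))² = (7 + 18*((½ - ½) - 36))² = (7 + 18*(0 - 36))² = (7 + 18*(-36))² = (7 - 648)² = (-641)² = 410881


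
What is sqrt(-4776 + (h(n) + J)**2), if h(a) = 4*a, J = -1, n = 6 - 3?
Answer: 7*I*sqrt(95) ≈ 68.228*I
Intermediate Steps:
n = 3
sqrt(-4776 + (h(n) + J)**2) = sqrt(-4776 + (4*3 - 1)**2) = sqrt(-4776 + (12 - 1)**2) = sqrt(-4776 + 11**2) = sqrt(-4776 + 121) = sqrt(-4655) = 7*I*sqrt(95)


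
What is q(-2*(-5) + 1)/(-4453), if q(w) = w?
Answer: -11/4453 ≈ -0.0024702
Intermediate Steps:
q(-2*(-5) + 1)/(-4453) = (-2*(-5) + 1)/(-4453) = (10 + 1)*(-1/4453) = 11*(-1/4453) = -11/4453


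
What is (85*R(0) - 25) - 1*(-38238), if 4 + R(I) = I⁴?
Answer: 37873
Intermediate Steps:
R(I) = -4 + I⁴
(85*R(0) - 25) - 1*(-38238) = (85*(-4 + 0⁴) - 25) - 1*(-38238) = (85*(-4 + 0) - 25) + 38238 = (85*(-4) - 25) + 38238 = (-340 - 25) + 38238 = -365 + 38238 = 37873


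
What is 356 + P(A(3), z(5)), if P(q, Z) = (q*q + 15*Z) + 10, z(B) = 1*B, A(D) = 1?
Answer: 442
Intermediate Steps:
z(B) = B
P(q, Z) = 10 + q² + 15*Z (P(q, Z) = (q² + 15*Z) + 10 = 10 + q² + 15*Z)
356 + P(A(3), z(5)) = 356 + (10 + 1² + 15*5) = 356 + (10 + 1 + 75) = 356 + 86 = 442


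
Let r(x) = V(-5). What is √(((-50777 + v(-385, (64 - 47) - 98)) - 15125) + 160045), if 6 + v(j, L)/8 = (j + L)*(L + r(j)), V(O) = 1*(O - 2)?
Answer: √422159 ≈ 649.74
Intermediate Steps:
V(O) = -2 + O (V(O) = 1*(-2 + O) = -2 + O)
r(x) = -7 (r(x) = -2 - 5 = -7)
v(j, L) = -48 + 8*(-7 + L)*(L + j) (v(j, L) = -48 + 8*((j + L)*(L - 7)) = -48 + 8*((L + j)*(-7 + L)) = -48 + 8*((-7 + L)*(L + j)) = -48 + 8*(-7 + L)*(L + j))
√(((-50777 + v(-385, (64 - 47) - 98)) - 15125) + 160045) = √(((-50777 + (-48 - 56*((64 - 47) - 98) - 56*(-385) + 8*((64 - 47) - 98)² + 8*((64 - 47) - 98)*(-385))) - 15125) + 160045) = √(((-50777 + (-48 - 56*(17 - 98) + 21560 + 8*(17 - 98)² + 8*(17 - 98)*(-385))) - 15125) + 160045) = √(((-50777 + (-48 - 56*(-81) + 21560 + 8*(-81)² + 8*(-81)*(-385))) - 15125) + 160045) = √(((-50777 + (-48 + 4536 + 21560 + 8*6561 + 249480)) - 15125) + 160045) = √(((-50777 + (-48 + 4536 + 21560 + 52488 + 249480)) - 15125) + 160045) = √(((-50777 + 328016) - 15125) + 160045) = √((277239 - 15125) + 160045) = √(262114 + 160045) = √422159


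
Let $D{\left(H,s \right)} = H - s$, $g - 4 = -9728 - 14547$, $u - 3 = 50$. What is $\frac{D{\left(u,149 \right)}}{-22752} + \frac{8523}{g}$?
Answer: $- \frac{1995680}{5752227} \approx -0.34694$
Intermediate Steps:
$u = 53$ ($u = 3 + 50 = 53$)
$g = -24271$ ($g = 4 - 24275 = -24271$)
$\frac{D{\left(u,149 \right)}}{-22752} + \frac{8523}{g} = \frac{53 - 149}{-22752} + \frac{8523}{-24271} = \left(53 - 149\right) \left(- \frac{1}{22752}\right) + 8523 \left(- \frac{1}{24271}\right) = \left(-96\right) \left(- \frac{1}{22752}\right) - \frac{8523}{24271} = \frac{1}{237} - \frac{8523}{24271} = - \frac{1995680}{5752227}$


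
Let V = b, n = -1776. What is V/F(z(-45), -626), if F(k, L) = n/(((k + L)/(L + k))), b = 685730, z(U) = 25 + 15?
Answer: -342865/888 ≈ -386.11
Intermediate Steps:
z(U) = 40
F(k, L) = -1776 (F(k, L) = -1776*(L + k)/(k + L) = -1776/((L + k)/(L + k)) = -1776/1 = -1776*1 = -1776)
V = 685730
V/F(z(-45), -626) = 685730/(-1776) = 685730*(-1/1776) = -342865/888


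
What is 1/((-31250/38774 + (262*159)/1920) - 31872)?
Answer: -6203840/197599184539 ≈ -3.1396e-5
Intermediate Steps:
1/((-31250/38774 + (262*159)/1920) - 31872) = 1/((-31250*1/38774 + 41658*(1/1920)) - 31872) = 1/((-15625/19387 + 6943/320) - 31872) = 1/(129603941/6203840 - 31872) = 1/(-197599184539/6203840) = -6203840/197599184539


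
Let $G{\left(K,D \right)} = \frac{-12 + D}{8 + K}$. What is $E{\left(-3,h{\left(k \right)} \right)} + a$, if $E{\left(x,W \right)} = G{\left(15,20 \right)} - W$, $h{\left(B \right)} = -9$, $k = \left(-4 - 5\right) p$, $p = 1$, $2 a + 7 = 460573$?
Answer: $\frac{5296724}{23} \approx 2.3029 \cdot 10^{5}$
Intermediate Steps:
$a = 230283$ ($a = - \frac{7}{2} + \frac{1}{2} \cdot 460573 = - \frac{7}{2} + \frac{460573}{2} = 230283$)
$G{\left(K,D \right)} = \frac{-12 + D}{8 + K}$
$k = -9$ ($k = \left(-4 - 5\right) 1 = \left(-9\right) 1 = -9$)
$E{\left(x,W \right)} = \frac{8}{23} - W$ ($E{\left(x,W \right)} = \frac{-12 + 20}{8 + 15} - W = \frac{1}{23} \cdot 8 - W = \frac{8}{23} - W$)
$E{\left(-3,h{\left(k \right)} \right)} + a = \left(\frac{8}{23} - -9\right) + 230283 = \left(\frac{8}{23} + 9\right) + 230283 = \frac{215}{23} + 230283 = \frac{5296724}{23}$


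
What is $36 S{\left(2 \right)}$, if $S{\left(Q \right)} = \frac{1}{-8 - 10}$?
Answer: $-2$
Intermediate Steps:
$S{\left(Q \right)} = - \frac{1}{18}$ ($S{\left(Q \right)} = \frac{1}{-18} = - \frac{1}{18}$)
$36 S{\left(2 \right)} = 36 \left(- \frac{1}{18}\right) = -2$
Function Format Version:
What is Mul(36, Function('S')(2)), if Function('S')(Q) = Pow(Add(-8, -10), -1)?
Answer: -2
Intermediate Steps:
Function('S')(Q) = Rational(-1, 18) (Function('S')(Q) = Pow(-18, -1) = Rational(-1, 18))
Mul(36, Function('S')(2)) = Mul(36, Rational(-1, 18)) = -2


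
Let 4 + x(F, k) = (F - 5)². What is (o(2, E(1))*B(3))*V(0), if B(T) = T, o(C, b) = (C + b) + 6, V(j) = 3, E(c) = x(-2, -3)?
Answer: 477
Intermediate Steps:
x(F, k) = -4 + (-5 + F)² (x(F, k) = -4 + (F - 5)² = -4 + (-5 + F)²)
E(c) = 45 (E(c) = -4 + (-5 - 2)² = -4 + (-7)² = -4 + 49 = 45)
o(C, b) = 6 + C + b
(o(2, E(1))*B(3))*V(0) = ((6 + 2 + 45)*3)*3 = (53*3)*3 = 159*3 = 477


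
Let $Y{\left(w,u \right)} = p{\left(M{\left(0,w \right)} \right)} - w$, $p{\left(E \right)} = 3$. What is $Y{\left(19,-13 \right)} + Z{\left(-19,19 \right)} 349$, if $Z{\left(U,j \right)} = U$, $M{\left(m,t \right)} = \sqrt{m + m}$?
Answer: $-6647$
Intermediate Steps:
$M{\left(m,t \right)} = \sqrt{2} \sqrt{m}$ ($M{\left(m,t \right)} = \sqrt{2 m} = \sqrt{2} \sqrt{m}$)
$Y{\left(w,u \right)} = 3 - w$
$Y{\left(19,-13 \right)} + Z{\left(-19,19 \right)} 349 = \left(3 - 19\right) - 6631 = -16 - 6631 = -6647$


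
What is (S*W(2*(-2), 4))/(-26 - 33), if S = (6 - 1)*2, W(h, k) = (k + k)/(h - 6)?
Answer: 8/59 ≈ 0.13559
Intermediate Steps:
W(h, k) = 2*k/(-6 + h) (W(h, k) = (2*k)/(-6 + h) = 2*k/(-6 + h))
S = 10 (S = 5*2 = 10)
(S*W(2*(-2), 4))/(-26 - 33) = (10*(2*4/(-6 + 2*(-2))))/(-26 - 33) = (10*(2*4/(-6 - 4)))/(-59) = (10*(2*4/(-10)))*(-1/59) = (10*(2*4*(-⅒)))*(-1/59) = (10*(-⅘))*(-1/59) = -8*(-1/59) = 8/59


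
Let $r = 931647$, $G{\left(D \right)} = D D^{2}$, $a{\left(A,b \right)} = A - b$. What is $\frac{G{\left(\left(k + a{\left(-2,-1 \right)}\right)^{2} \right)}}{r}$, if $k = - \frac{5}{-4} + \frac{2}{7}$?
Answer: $\frac{3796875}{149650552016896} \approx 2.5372 \cdot 10^{-8}$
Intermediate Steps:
$k = \frac{43}{28}$ ($k = \left(-5\right) \left(- \frac{1}{4}\right) + 2 \cdot \frac{1}{7} = \frac{5}{4} + \frac{2}{7} = \frac{43}{28} \approx 1.5357$)
$G{\left(D \right)} = D^{3}$
$\frac{G{\left(\left(k + a{\left(-2,-1 \right)}\right)^{2} \right)}}{r} = \frac{\left(\left(\frac{43}{28} - 1\right)^{2}\right)^{3}}{931647} = \left(\left(\frac{43}{28} + \left(-2 + 1\right)\right)^{2}\right)^{3} \cdot \frac{1}{931647} = \left(\left(\frac{43}{28} - 1\right)^{2}\right)^{3} \cdot \frac{1}{931647} = \left(\left(\frac{15}{28}\right)^{2}\right)^{3} \cdot \frac{1}{931647} = \left(\frac{225}{784}\right)^{3} \cdot \frac{1}{931647} = \frac{11390625}{481890304} \cdot \frac{1}{931647} = \frac{3796875}{149650552016896}$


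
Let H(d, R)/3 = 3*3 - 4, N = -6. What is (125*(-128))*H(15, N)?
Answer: -240000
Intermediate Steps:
H(d, R) = 15 (H(d, R) = 3*(3*3 - 4) = 3*(9 - 4) = 3*5 = 15)
(125*(-128))*H(15, N) = (125*(-128))*15 = -16000*15 = -240000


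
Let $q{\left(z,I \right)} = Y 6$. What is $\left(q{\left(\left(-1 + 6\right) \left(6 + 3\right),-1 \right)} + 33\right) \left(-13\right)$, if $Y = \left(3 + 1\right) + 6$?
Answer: $-1209$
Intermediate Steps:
$Y = 10$ ($Y = 4 + 6 = 10$)
$q{\left(z,I \right)} = 60$ ($q{\left(z,I \right)} = 10 \cdot 6 = 60$)
$\left(q{\left(\left(-1 + 6\right) \left(6 + 3\right),-1 \right)} + 33\right) \left(-13\right) = \left(60 + 33\right) \left(-13\right) = 93 \left(-13\right) = -1209$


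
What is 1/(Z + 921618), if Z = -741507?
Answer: 1/180111 ≈ 5.5521e-6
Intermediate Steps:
1/(Z + 921618) = 1/(-741507 + 921618) = 1/180111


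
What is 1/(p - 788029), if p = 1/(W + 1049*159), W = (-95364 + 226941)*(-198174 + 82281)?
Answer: -15248686470/12016407150267631 ≈ -1.2690e-6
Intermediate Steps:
W = -15248853261 (W = 131577*(-115893) = -15248853261)
p = -1/15248686470 (p = 1/(-15248853261 + 1049*159) = 1/(-15248853261 + 166791) = 1/(-15248686470) = -1/15248686470 ≈ -6.5579e-11)
1/(p - 788029) = 1/(-1/15248686470 - 788029) = 1/(-12016407150267631/15248686470) = -15248686470/12016407150267631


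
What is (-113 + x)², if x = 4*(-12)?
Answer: 25921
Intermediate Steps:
x = -48
(-113 + x)² = (-113 - 48)² = (-161)² = 25921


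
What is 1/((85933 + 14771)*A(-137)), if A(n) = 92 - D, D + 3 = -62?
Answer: 1/15810528 ≈ 6.3249e-8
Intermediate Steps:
D = -65 (D = -3 - 62 = -65)
A(n) = 157 (A(n) = 92 - 1*(-65) = 92 + 65 = 157)
1/((85933 + 14771)*A(-137)) = 1/((85933 + 14771)*157) = (1/157)/100704 = (1/100704)*(1/157) = 1/15810528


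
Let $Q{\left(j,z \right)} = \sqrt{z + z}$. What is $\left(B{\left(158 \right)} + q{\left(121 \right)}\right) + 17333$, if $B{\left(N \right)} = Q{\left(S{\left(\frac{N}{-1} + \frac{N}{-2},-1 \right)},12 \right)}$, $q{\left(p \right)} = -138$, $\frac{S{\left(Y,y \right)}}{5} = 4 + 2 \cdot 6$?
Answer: $17195 + 2 \sqrt{6} \approx 17200.0$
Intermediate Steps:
$S{\left(Y,y \right)} = 80$ ($S{\left(Y,y \right)} = 5 \left(4 + 2 \cdot 6\right) = 5 \left(4 + 12\right) = 5 \cdot 16 = 80$)
$Q{\left(j,z \right)} = \sqrt{2} \sqrt{z}$ ($Q{\left(j,z \right)} = \sqrt{2 z} = \sqrt{2} \sqrt{z}$)
$B{\left(N \right)} = 2 \sqrt{6}$ ($B{\left(N \right)} = \sqrt{2} \sqrt{12} = \sqrt{2} \cdot 2 \sqrt{3} = 2 \sqrt{6}$)
$\left(B{\left(158 \right)} + q{\left(121 \right)}\right) + 17333 = \left(2 \sqrt{6} - 138\right) + 17333 = \left(-138 + 2 \sqrt{6}\right) + 17333 = 17195 + 2 \sqrt{6}$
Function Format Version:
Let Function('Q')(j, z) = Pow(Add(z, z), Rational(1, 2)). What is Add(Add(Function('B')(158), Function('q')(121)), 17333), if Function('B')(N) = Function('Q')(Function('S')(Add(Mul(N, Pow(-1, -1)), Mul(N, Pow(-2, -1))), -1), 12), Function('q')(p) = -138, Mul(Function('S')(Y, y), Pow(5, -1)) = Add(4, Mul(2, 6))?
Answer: Add(17195, Mul(2, Pow(6, Rational(1, 2)))) ≈ 17200.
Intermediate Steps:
Function('S')(Y, y) = 80 (Function('S')(Y, y) = Mul(5, Add(4, Mul(2, 6))) = Mul(5, Add(4, 12)) = Mul(5, 16) = 80)
Function('Q')(j, z) = Mul(Pow(2, Rational(1, 2)), Pow(z, Rational(1, 2))) (Function('Q')(j, z) = Pow(Mul(2, z), Rational(1, 2)) = Mul(Pow(2, Rational(1, 2)), Pow(z, Rational(1, 2))))
Function('B')(N) = Mul(2, Pow(6, Rational(1, 2))) (Function('B')(N) = Mul(Pow(2, Rational(1, 2)), Pow(12, Rational(1, 2))) = Mul(Pow(2, Rational(1, 2)), Mul(2, Pow(3, Rational(1, 2)))) = Mul(2, Pow(6, Rational(1, 2))))
Add(Add(Function('B')(158), Function('q')(121)), 17333) = Add(Add(Mul(2, Pow(6, Rational(1, 2))), -138), 17333) = Add(Add(-138, Mul(2, Pow(6, Rational(1, 2)))), 17333) = Add(17195, Mul(2, Pow(6, Rational(1, 2))))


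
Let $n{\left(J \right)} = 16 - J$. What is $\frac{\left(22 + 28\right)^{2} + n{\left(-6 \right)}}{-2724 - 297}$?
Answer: $- \frac{2522}{3021} \approx -0.83482$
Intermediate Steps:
$\frac{\left(22 + 28\right)^{2} + n{\left(-6 \right)}}{-2724 - 297} = \frac{\left(22 + 28\right)^{2} + \left(16 - -6\right)}{-2724 - 297} = \frac{50^{2} + \left(16 + 6\right)}{-3021} = \left(2500 + 22\right) \left(- \frac{1}{3021}\right) = 2522 \left(- \frac{1}{3021}\right) = - \frac{2522}{3021}$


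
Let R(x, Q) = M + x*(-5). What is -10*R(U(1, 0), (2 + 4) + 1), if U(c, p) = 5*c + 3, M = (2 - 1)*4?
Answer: 360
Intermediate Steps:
M = 4 (M = 1*4 = 4)
U(c, p) = 3 + 5*c
R(x, Q) = 4 - 5*x (R(x, Q) = 4 + x*(-5) = 4 - 5*x)
-10*R(U(1, 0), (2 + 4) + 1) = -10*(4 - 5*(3 + 5*1)) = -10*(4 - 5*(3 + 5)) = -10*(4 - 5*8) = -10*(4 - 40) = -10*(-36) = 360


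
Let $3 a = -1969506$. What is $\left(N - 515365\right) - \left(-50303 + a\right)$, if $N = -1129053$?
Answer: $-937613$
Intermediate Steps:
$a = -656502$ ($a = \frac{1}{3} \left(-1969506\right) = -656502$)
$\left(N - 515365\right) - \left(-50303 + a\right) = \left(-1129053 - 515365\right) - \left(-50303 - 656502\right) = \left(-1129053 - 515365\right) - -706805 = -1644418 + 706805 = -937613$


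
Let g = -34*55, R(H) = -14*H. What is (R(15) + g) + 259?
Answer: -1821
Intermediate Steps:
g = -1870
(R(15) + g) + 259 = (-14*15 - 1870) + 259 = (-210 - 1870) + 259 = -2080 + 259 = -1821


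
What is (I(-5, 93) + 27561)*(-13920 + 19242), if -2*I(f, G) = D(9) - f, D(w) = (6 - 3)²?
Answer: 146642388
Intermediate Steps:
D(w) = 9 (D(w) = 3² = 9)
I(f, G) = -9/2 + f/2 (I(f, G) = -(9 - f)/2 = -9/2 + f/2)
(I(-5, 93) + 27561)*(-13920 + 19242) = ((-9/2 + (½)*(-5)) + 27561)*(-13920 + 19242) = ((-9/2 - 5/2) + 27561)*5322 = (-7 + 27561)*5322 = 27554*5322 = 146642388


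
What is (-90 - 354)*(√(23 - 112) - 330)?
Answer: 146520 - 444*I*√89 ≈ 1.4652e+5 - 4188.7*I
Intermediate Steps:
(-90 - 354)*(√(23 - 112) - 330) = -444*(√(-89) - 330) = -444*(I*√89 - 330) = -444*(-330 + I*√89) = 146520 - 444*I*√89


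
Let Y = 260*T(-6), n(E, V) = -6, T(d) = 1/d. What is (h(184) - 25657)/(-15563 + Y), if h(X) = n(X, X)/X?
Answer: 7081341/4307348 ≈ 1.6440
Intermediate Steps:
Y = -130/3 (Y = 260/(-6) = 260*(-⅙) = -130/3 ≈ -43.333)
h(X) = -6/X
(h(184) - 25657)/(-15563 + Y) = (-6/184 - 25657)/(-15563 - 130/3) = (-6*1/184 - 25657)/(-46819/3) = (-3/92 - 25657)*(-3/46819) = -2360447/92*(-3/46819) = 7081341/4307348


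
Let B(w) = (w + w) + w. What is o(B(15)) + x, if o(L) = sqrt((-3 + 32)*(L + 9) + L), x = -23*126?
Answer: -2898 + 3*sqrt(179) ≈ -2857.9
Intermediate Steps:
B(w) = 3*w (B(w) = 2*w + w = 3*w)
x = -2898
o(L) = sqrt(261 + 30*L) (o(L) = sqrt(29*(9 + L) + L) = sqrt((261 + 29*L) + L) = sqrt(261 + 30*L))
o(B(15)) + x = sqrt(261 + 30*(3*15)) - 2898 = sqrt(261 + 30*45) - 2898 = sqrt(261 + 1350) - 2898 = sqrt(1611) - 2898 = 3*sqrt(179) - 2898 = -2898 + 3*sqrt(179)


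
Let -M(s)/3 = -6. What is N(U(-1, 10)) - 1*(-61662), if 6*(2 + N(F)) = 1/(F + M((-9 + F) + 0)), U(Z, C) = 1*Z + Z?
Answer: 5919361/96 ≈ 61660.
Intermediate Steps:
U(Z, C) = 2*Z (U(Z, C) = Z + Z = 2*Z)
M(s) = 18 (M(s) = -3*(-6) = 18)
N(F) = -2 + 1/(6*(18 + F)) (N(F) = -2 + 1/(6*(F + 18)) = -2 + 1/(6*(18 + F)))
N(U(-1, 10)) - 1*(-61662) = (-215 - 24*(-1))/(6*(18 + 2*(-1))) - 1*(-61662) = (-215 - 12*(-2))/(6*(18 - 2)) + 61662 = (1/6)*(-215 + 24)/16 + 61662 = (1/6)*(1/16)*(-191) + 61662 = -191/96 + 61662 = 5919361/96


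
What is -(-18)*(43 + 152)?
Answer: 3510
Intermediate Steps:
-(-18)*(43 + 152) = -(-18)*195 = -1*(-3510) = 3510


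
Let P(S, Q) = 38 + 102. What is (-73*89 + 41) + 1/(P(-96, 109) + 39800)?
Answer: -257852639/39940 ≈ -6456.0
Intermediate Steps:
P(S, Q) = 140
(-73*89 + 41) + 1/(P(-96, 109) + 39800) = (-73*89 + 41) + 1/(140 + 39800) = (-6497 + 41) + 1/39940 = -6456 + 1/39940 = -257852639/39940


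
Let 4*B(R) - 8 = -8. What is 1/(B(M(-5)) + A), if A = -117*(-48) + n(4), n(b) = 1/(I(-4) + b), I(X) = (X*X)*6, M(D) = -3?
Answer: 100/561601 ≈ 0.00017806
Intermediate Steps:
I(X) = 6*X² (I(X) = X²*6 = 6*X²)
B(R) = 0 (B(R) = 2 + (¼)*(-8) = 2 - 2 = 0)
n(b) = 1/(96 + b) (n(b) = 1/(6*(-4)² + b) = 1/(6*16 + b) = 1/(96 + b))
A = 561601/100 (A = -117*(-48) + 1/(96 + 4) = 5616 + 1/100 = 561601/100 ≈ 5616.0)
1/(B(M(-5)) + A) = 1/(0 + 561601/100) = 1/(561601/100) = 100/561601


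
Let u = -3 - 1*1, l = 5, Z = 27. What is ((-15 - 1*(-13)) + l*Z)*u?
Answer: -532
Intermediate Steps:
u = -4 (u = -3 - 1 = -4)
((-15 - 1*(-13)) + l*Z)*u = ((-15 - 1*(-13)) + 5*27)*(-4) = ((-15 + 13) + 135)*(-4) = (-2 + 135)*(-4) = 133*(-4) = -532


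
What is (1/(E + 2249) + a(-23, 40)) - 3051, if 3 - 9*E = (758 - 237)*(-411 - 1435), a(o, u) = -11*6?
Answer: -3060925161/982010 ≈ -3117.0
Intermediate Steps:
a(o, u) = -66
E = 961769/9 (E = ⅓ - (758 - 237)*(-411 - 1435)/9 = ⅓ - 521*(-1846)/9 = ⅓ - ⅑*(-961766) = ⅓ + 961766/9 = 961769/9 ≈ 1.0686e+5)
(1/(E + 2249) + a(-23, 40)) - 3051 = (1/(961769/9 + 2249) - 66) - 3051 = (1/(982010/9) - 66) - 3051 = (9/982010 - 66) - 3051 = -64812651/982010 - 3051 = -3060925161/982010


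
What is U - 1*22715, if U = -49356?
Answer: -72071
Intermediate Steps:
U - 1*22715 = -49356 - 1*22715 = -49356 - 22715 = -72071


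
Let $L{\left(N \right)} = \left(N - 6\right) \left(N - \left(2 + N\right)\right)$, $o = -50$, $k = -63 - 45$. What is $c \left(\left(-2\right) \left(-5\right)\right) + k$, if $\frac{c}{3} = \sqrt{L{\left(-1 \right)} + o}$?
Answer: $-108 + 180 i \approx -108.0 + 180.0 i$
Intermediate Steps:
$k = -108$
$L{\left(N \right)} = 12 - 2 N$ ($L{\left(N \right)} = \left(-6 + N\right) \left(-2\right) = 12 - 2 N$)
$c = 18 i$ ($c = 3 \sqrt{\left(12 - -2\right) - 50} = 3 \sqrt{\left(12 + 2\right) - 50} = 3 \sqrt{14 - 50} = 3 \sqrt{-36} = 3 \cdot 6 i = 18 i \approx 18.0 i$)
$c \left(\left(-2\right) \left(-5\right)\right) + k = 18 i \left(\left(-2\right) \left(-5\right)\right) - 108 = 18 i 10 - 108 = 180 i - 108 = -108 + 180 i$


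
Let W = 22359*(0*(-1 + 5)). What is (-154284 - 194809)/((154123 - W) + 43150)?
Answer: -349093/197273 ≈ -1.7696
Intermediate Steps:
W = 0 (W = 22359*(0*4) = 22359*0 = 0)
(-154284 - 194809)/((154123 - W) + 43150) = (-154284 - 194809)/((154123 - 1*0) + 43150) = -349093/((154123 + 0) + 43150) = -349093/(154123 + 43150) = -349093/197273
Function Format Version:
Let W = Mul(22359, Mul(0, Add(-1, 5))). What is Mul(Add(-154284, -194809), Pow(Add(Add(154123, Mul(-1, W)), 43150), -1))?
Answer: Rational(-349093, 197273) ≈ -1.7696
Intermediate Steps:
W = 0 (W = Mul(22359, Mul(0, 4)) = Mul(22359, 0) = 0)
Mul(Add(-154284, -194809), Pow(Add(Add(154123, Mul(-1, W)), 43150), -1)) = Mul(Add(-154284, -194809), Pow(Add(Add(154123, Mul(-1, 0)), 43150), -1)) = Mul(-349093, Pow(Add(Add(154123, 0), 43150), -1)) = Mul(-349093, Pow(Add(154123, 43150), -1)) = Mul(-349093, Pow(197273, -1)) = Mul(-349093, Rational(1, 197273)) = Rational(-349093, 197273)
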